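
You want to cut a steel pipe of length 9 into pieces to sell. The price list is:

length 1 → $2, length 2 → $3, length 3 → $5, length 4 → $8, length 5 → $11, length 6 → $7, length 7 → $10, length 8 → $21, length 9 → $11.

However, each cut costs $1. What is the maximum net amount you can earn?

22

Consider every possible first cut. r[k] is the best of p[i]+r[k−i] over all sellable i≤k, charging 1 whenever i<k.
r[1] = 2
r[2] = 3  (first piece 1, then r[1]=2)
r[3] = 5
r[4] = 8
r[5] = 11
r[6] = 12  (first piece 1, then r[5]=11)
r[7] = 13  (first piece 1, then r[6]=12)
r[8] = 21
r[9] = 22  (first piece 1, then r[8]=21)
One optimal plan: pieces 8 + 1 (1 cut) → $23 − $1 = $22.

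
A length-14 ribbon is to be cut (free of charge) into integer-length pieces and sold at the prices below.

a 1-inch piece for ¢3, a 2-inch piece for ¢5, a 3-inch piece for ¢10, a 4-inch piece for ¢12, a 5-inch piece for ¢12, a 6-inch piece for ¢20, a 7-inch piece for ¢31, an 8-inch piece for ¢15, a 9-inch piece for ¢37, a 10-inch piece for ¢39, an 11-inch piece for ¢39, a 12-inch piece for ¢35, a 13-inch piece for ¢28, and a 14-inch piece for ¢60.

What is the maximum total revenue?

62

Build v[k] bottom-up: v[k] = max over allowed piece i of (p[i] + v[k−i]).
v[1] = 3
v[2] = 6  (first piece 1, then v[1]=3)
v[3] = 10
v[4] = 13  (first piece 1, then v[3]=10)
v[5] = 16  (first piece 1, then v[4]=13)
v[6] = 20  (first piece 3, then v[3]=10)
v[7] = 31
v[8] = 34  (first piece 1, then v[7]=31)
v[9] = 37  (first piece 1, then v[8]=34)
v[10] = 41  (first piece 3, then v[7]=31)
v[11] = 44  (first piece 1, then v[10]=41)
v[12] = 47  (first piece 1, then v[11]=44)
v[13] = 51  (first piece 3, then v[10]=41)
v[14] = 62  (first piece 7, then v[7]=31)
One optimal cutting: 7 + 7 → ¢31 + ¢31 = ¢62.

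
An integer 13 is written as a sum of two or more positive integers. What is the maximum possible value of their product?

Fill P[k] for k=2..13: at each k try every first piece i and multiply by the better of (k−i) uncut or P[k−i].
P[2] = 1·max(1,0) = 1·1 = 1
P[3] = max(1·2, 2·1) = 2
P[4] = max(1·3, 2·2, 3·1) = 4
P[5] = max(1·4, 2·3, 3·2, 4·1) = 6
P[6] = max(1·6, 2·4, 3·3, 4·2, 5·1) = 9
P[7] = max(1·9, 2·6, 3·4, 4·3, 5·2, 6·1) = 12
P[8] = max(1·12, 2·9, 3·6, …, 6·2, 7·1) = 18
P[9] = max(1·18, 2·12, 3·9, …, 7·2, 8·1) = 27
P[10] = max(1·27, 2·18, 3·12, …, 8·2, 9·1) = 36
P[11] = max(1·36, 2·27, 3·18, …, 9·2, 10·1) = 54
P[12] = max(1·54, 2·36, 3·27, …, 10·2, 11·1) = 81
P[13] = max(1·81, 2·54, 3·36, …, 11·2, 12·1) = 108
One optimal split: 3 + 3 + 3 + 2 + 2; product 3·3·3·2·2 = 108.

108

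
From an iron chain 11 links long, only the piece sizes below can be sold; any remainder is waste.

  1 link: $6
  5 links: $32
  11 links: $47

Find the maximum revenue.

70

Build f[k] bottom-up: f[k] = max over allowed piece i of (p[i] + f[k−i]).
f[1] = 6
f[2] = 12  (first piece 1, then f[1]=6)
f[3] = 18  (first piece 1, then f[2]=12)
f[4] = 24  (first piece 1, then f[3]=18)
f[5] = 32
f[6] = 38  (first piece 1, then f[5]=32)
f[7] = 44  (first piece 1, then f[6]=38)
f[8] = 50  (first piece 1, then f[7]=44)
f[9] = 56  (first piece 1, then f[8]=50)
f[10] = 64  (first piece 5, then f[5]=32)
f[11] = 70  (first piece 1, then f[10]=64)
One optimal cutting: 5 + 5 + 1 → $70.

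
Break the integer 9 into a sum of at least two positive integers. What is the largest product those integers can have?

Let prod[k] be the best product for length k (with at least one cut). For each first piece i, the rest contributes max(k−i, prod[k−i]).
prod[2] = 1·max(1,0) = 1·1 = 1
prod[3] = max(1·2, 2·1) = 2
prod[4] = max(1·3, 2·2, 3·1) = 4
prod[5] = max(1·4, 2·3, 3·2, 4·1) = 6
prod[6] = max(1·6, 2·4, 3·3, 4·2, 5·1) = 9
prod[7] = max(1·9, 2·6, 3·4, 4·3, 5·2, 6·1) = 12
prod[8] = max(1·12, 2·9, 3·6, …, 6·2, 7·1) = 18
prod[9] = max(1·18, 2·12, 3·9, …, 7·2, 8·1) = 27
One optimal split: 3 + 3 + 3; product 3·3·3 = 27.

27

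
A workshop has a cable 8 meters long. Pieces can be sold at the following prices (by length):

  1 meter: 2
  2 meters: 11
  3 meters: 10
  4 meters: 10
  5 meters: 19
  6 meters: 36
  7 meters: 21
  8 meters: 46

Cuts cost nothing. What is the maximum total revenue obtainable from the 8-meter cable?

47

Build R[k] bottom-up: R[k] = max over allowed piece i of (p[i] + R[k−i]).
R[1] = 2
R[2] = max(2+2, 11+0) = 11
R[3] = max(2+11, 11+2, 10+0) = 13
R[4] = max(2+13, 11+11, 10+2, 10+0) = 22
R[5] = max(2+22, 11+13, 10+11, 10+2, 19+0) = 24
R[6] = max(2+24, 11+22, 10+13, 10+11, 19+2, 36+0) = 36
R[7] = max(2+36, 11+24, 10+22, …, 36+2, 21+0) = 38
R[8] = max(2+38, 11+36, 10+24, …, 21+2, 46+0) = 47
One optimal cutting: 6 + 2 → 36 + 11 = 47.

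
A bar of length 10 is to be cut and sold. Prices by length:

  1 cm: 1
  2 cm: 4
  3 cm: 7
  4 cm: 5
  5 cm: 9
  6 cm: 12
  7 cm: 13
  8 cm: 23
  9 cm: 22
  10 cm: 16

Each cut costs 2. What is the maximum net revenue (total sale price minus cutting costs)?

25

Build v[k] bottom-up: v[k] = max over allowed piece i of (p[i] + v[k−i]) − 2 per cut.
v[1] = 1
v[2] = max(1+1-2, 4+0) = 4
v[3] = max(1+4-2, 4+1-2, 7+0) = 7
v[4] = max(1+7-2, 4+4-2, 7+1-2, 5+0) = 6
v[5] = max(1+6-2, 4+7-2, 7+4-2, 5+1-2, 9+0) = 9
v[6] = max(1+9-2, 4+6-2, 7+7-2, 5+4-2, 9+1-2, 12+0) = 12
v[7] = max(1+12-2, 4+9-2, 7+6-2, …, 12+1-2, 13+0) = 13
v[8] = max(1+13-2, 4+12-2, 7+9-2, …, 13+1-2, 23+0) = 23
v[9] = max(1+23-2, 4+13-2, 7+12-2, …, 23+1-2, 22+0) = 22
v[10] = max(1+22-2, 4+23-2, 7+13-2, …, 22+1-2, 16+0) = 25
One optimal plan: pieces 8 + 2 (1 cut) → 27 − 2 = 25.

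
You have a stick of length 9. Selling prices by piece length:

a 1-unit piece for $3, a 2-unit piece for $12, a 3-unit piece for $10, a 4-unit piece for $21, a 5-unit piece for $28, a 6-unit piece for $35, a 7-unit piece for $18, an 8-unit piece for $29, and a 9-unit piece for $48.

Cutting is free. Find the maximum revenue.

Consider every possible first cut. best[k] is the best of p[i]+best[k−i] over all sellable i≤k.
best[1] = 3
best[2] = 12
best[3] = 15  (first piece 1, then best[2]=12)
best[4] = 24  (first piece 2, then best[2]=12)
best[5] = 28
best[6] = 36  (first piece 2, then best[4]=24)
best[7] = 40  (first piece 2, then best[5]=28)
best[8] = 48  (first piece 2, then best[6]=36)
best[9] = 52  (first piece 2, then best[7]=40)
One optimal cutting: 5 + 2 + 2 → $28 + $12 + $12 = $52.

52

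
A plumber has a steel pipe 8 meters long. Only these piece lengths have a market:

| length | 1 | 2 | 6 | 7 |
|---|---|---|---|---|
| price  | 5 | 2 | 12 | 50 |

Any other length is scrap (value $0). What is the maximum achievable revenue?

55

Build r[k] bottom-up: r[k] = max over allowed piece i of (p[i] + r[k−i]).
r[1] = 5
r[2] = 10  (first piece 1, then r[1]=5)
r[3] = 15  (first piece 1, then r[2]=10)
r[4] = 20  (first piece 1, then r[3]=15)
r[5] = 25  (first piece 1, then r[4]=20)
r[6] = 30  (first piece 1, then r[5]=25)
r[7] = 50
r[8] = 55  (first piece 1, then r[7]=50)
One optimal cutting: 7 + 1 → $55.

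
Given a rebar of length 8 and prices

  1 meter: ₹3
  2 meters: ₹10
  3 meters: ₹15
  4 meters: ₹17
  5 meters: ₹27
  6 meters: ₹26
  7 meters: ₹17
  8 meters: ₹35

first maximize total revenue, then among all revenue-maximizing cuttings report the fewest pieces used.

Let r[k] be the best obtainable value from length k. For each k, try every first piece i and keep the best of price[i] + r[k−i].
r[1] = 3
r[2] = 10
r[3] = 15
r[4] = 20  (first piece 2, then r[2]=10)
r[5] = 27
r[6] = 30  (first piece 1, then r[5]=27)
r[7] = 37  (first piece 2, then r[5]=27)
r[8] = 42  (first piece 3, then r[5]=27)
Maximum revenue is ₹42.
Now minimize piece count subject to staying optimal: for each k, pieces[k] = 1 + min over i with p[i]+r[k−i]=r[k] of pieces[k−i].
pieces[5] = 1
pieces[6] = 2
pieces[7] = 2
pieces[8] = 2

2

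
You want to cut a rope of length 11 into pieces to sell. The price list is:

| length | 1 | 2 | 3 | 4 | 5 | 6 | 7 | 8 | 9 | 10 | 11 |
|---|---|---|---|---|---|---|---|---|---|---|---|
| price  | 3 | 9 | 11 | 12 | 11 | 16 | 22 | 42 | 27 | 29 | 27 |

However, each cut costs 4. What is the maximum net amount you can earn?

49

Build v[k] bottom-up: v[k] = max over allowed piece i of (p[i] + v[k−i]) − 4 per cut.
v[1] = 3
v[2] = 9
v[3] = 11
v[4] = 14  (first piece 2, then v[2]=9)
v[5] = 16  (first piece 2, then v[3]=11)
v[6] = 19  (first piece 2, then v[4]=14)
v[7] = 22
v[8] = 42
v[9] = 41  (first piece 1, then v[8]=42)
v[10] = 47  (first piece 2, then v[8]=42)
v[11] = 49  (first piece 3, then v[8]=42)
One optimal plan: pieces 8 + 3 (1 cut) → 53 − 4 = 49.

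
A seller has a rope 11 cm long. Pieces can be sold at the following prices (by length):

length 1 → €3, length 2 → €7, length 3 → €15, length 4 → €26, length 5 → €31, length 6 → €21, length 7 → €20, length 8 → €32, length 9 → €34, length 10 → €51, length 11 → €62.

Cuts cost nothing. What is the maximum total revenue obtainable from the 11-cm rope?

Consider every possible first cut. r[k] is the best of p[i]+r[k−i] over all sellable i≤k.
r[1] = 3
r[2] = 7
r[3] = 15
r[4] = 26
r[5] = 31
r[6] = 34  (first piece 1, then r[5]=31)
r[7] = 41  (first piece 3, then r[4]=26)
r[8] = 52  (first piece 4, then r[4]=26)
r[9] = 57  (first piece 4, then r[5]=31)
r[10] = 62  (first piece 5, then r[5]=31)
r[11] = 67  (first piece 3, then r[8]=52)
One optimal cutting: 4 + 4 + 3 → €26 + €26 + €15 = €67.

67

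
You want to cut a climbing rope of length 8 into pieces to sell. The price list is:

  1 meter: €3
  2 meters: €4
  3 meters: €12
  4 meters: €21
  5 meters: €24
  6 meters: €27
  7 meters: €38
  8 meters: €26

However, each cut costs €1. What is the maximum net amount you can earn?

41

Let r[k] be the best obtainable value from length k. For each k, try every first piece i and keep the best of price[i] + r[k−i] minus the 1 cut fee when i<k.
r[1] = 3
r[2] = max(3+3-1, 4+0) = 5
r[3] = max(3+5-1, 4+3-1, 12+0) = 12
r[4] = max(3+12-1, 4+5-1, 12+3-1, 21+0) = 21
r[5] = max(3+21-1, 4+12-1, 12+5-1, 21+3-1, 24+0) = 24
r[6] = max(3+24-1, 4+21-1, 12+12-1, 21+5-1, 24+3-1, 27+0) = 27
r[7] = max(3+27-1, 4+24-1, 12+21-1, …, 27+3-1, 38+0) = 38
r[8] = max(3+38-1, 4+27-1, 12+24-1, …, 38+3-1, 26+0) = 41
One optimal plan: pieces 4 + 4 (1 cut) → €42 − €1 = €41.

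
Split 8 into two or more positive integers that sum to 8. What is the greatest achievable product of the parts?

Let f[k] be the best product for length k (with at least one cut). For each first piece i, the rest contributes max(k−i, f[k−i]).
f[2] = 1×max(1,0) = 1×1 = 1
f[3] = 1×max(2,1) = 1×2 = 2
f[4] = 2×max(2,1) = 2×2 = 4
f[5] = 2×max(3,2) = 2×3 = 6
f[6] = 3×max(3,2) = 3×3 = 9
f[7] = 2×max(5,6) = 2×6 = 12
f[8] = 2×max(6,9) = 2×9 = 18
One optimal split: 3 + 3 + 2; product 3×3×2 = 18.

18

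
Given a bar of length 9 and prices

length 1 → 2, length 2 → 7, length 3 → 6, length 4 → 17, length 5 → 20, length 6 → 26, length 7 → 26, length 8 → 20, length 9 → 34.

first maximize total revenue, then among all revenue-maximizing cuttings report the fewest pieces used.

2

Build r[k] bottom-up: r[k] = max over allowed piece i of (p[i] + r[k−i]).
r[1] = 2
r[2] = max(2+2, 7+0) = 7
r[3] = max(2+7, 7+2, 6+0) = 9
r[4] = max(2+9, 7+7, 6+2, 17+0) = 17
r[5] = max(2+17, 7+9, 6+7, 17+2, 20+0) = 20
r[6] = max(2+20, 7+17, 6+9, 17+7, 20+2, 26+0) = 26
r[7] = max(2+26, 7+20, 6+17, …, 26+2, 26+0) = 28
r[8] = max(2+28, 7+26, 6+20, …, 26+2, 20+0) = 34
r[9] = max(2+34, 7+28, 6+26, …, 20+2, 34+0) = 37
Maximum revenue is 37.
Now minimize piece count subject to staying optimal: for each k, pieces[k] = 1 + min over i with p[i]+r[k−i]=r[k] of pieces[k−i].
pieces[6] = 1
pieces[7] = 2
pieces[8] = 2
pieces[9] = 2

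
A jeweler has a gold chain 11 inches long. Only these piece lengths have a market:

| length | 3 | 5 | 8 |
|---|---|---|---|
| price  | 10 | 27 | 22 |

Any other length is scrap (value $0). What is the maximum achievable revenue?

Consider every possible first cut. r[k] is the best of p[i]+r[k−i] over all sellable i≤k.
r[1] = 0
r[2] = 0
r[3] = 10
r[4] = 10
r[5] = 27
r[6] = 27
r[7] = 27
r[8] = 37  (first piece 3, then r[5]=27)
r[9] = 37
r[10] = 54  (first piece 5, then r[5]=27)
r[11] = 54
One optimal cutting: pieces 5 + 5 with 1 inch of scrap → $54.

54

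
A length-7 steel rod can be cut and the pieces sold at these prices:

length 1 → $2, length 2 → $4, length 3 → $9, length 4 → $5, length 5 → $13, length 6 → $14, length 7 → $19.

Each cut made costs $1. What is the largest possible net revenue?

Let net[k] be the best obtainable value from length k. For each k, try every first piece i and keep the best of price[i] + net[k−i] minus the 1 cut fee when i<k.
net[1] = 2
net[2] = 4
net[3] = 9
net[4] = 10  (first piece 1, then net[3]=9)
net[5] = 13
net[6] = 17  (first piece 3, then net[3]=9)
net[7] = 19
Best is to make no cuts and sell whole for $19.

19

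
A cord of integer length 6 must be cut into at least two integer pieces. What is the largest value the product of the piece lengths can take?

9

Let P[k] be the best product for length k (with at least one cut). For each first piece i, the rest contributes max(k−i, P[k−i]).
P[2] = 1·max(1,0) = 1·1 = 1
P[3] = max(1·2, 2·1) = 2
P[4] = max(1·3, 2·2, 3·1) = 4
P[5] = max(1·4, 2·3, 3·2, 4·1) = 6
P[6] = max(1·6, 2·4, 3·3, 4·2, 5·1) = 9
One optimal split: 3 + 3; product 3·3 = 9.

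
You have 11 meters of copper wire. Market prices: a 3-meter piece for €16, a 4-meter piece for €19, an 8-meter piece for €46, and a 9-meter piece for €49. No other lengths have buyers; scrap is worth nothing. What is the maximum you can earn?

62

Build f[k] bottom-up: f[k] = max over allowed piece i of (p[i] + f[k−i]).
f[1] = 0
f[2] = 0
f[3] = 16
f[4] = max(16+0, 19+0) = 19
f[5] = max(16+0, 19+0) = 19
f[6] = max(16+16, 19+0) = 32
f[7] = max(16+19, 19+16) = 35
f[8] = max(16+19, 19+19, 46+0) = 46
f[9] = max(16+32, 19+19, 46+0, 49+0) = 49
f[10] = max(16+35, 19+32, 46+0, 49+0) = 51
f[11] = max(16+46, 19+35, 46+16, 49+0) = 62
One optimal cutting: 8 + 3 → €62.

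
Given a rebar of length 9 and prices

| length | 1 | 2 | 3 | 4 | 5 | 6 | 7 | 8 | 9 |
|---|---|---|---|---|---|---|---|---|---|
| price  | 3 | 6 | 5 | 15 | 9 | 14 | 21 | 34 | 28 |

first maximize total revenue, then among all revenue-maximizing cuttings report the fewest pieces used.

Build r[k] bottom-up: r[k] = max over allowed piece i of (p[i] + r[k−i]).
r[1] = 3
r[2] = max(3+3, 6+0) = 6
r[3] = max(3+6, 6+3, 5+0) = 9
r[4] = max(3+9, 6+6, 5+3, 15+0) = 15
r[5] = max(3+15, 6+9, 5+6, 15+3, 9+0) = 18
r[6] = max(3+18, 6+15, 5+9, 15+6, 9+3, 14+0) = 21
r[7] = max(3+21, 6+18, 5+15, …, 14+3, 21+0) = 24
r[8] = max(3+24, 6+21, 5+18, …, 21+3, 34+0) = 34
r[9] = max(3+34, 6+24, 5+21, …, 34+3, 28+0) = 37
Maximum revenue is ₹37.
Now minimize piece count subject to staying optimal: for each k, pieces[k] = 1 + min over i with p[i]+r[k−i]=r[k] of pieces[k−i].
pieces[6] = 2
pieces[7] = 3
pieces[8] = 1
pieces[9] = 2

2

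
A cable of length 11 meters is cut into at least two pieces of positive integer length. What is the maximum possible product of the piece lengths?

Fill prod[k] for k=2..11: at each k try every first piece i and multiply by the better of (k−i) uncut or prod[k−i].
prod[2] = 1·max(1,0) = 1·1 = 1
prod[3] = 1·max(2,1) = 1·2 = 2
prod[4] = 2·max(2,1) = 2·2 = 4
prod[5] = 2·max(3,2) = 2·3 = 6
prod[6] = 3·max(3,2) = 3·3 = 9
prod[7] = 2·max(5,6) = 2·6 = 12
prod[8] = 2·max(6,9) = 2·9 = 18
prod[9] = 3·max(6,9) = 3·9 = 27
prod[10] = 2·max(8,18) = 2·18 = 36
prod[11] = 2·max(9,27) = 2·27 = 54
One optimal split: 3 + 3 + 3 + 2; product 3·3·3·2 = 54.

54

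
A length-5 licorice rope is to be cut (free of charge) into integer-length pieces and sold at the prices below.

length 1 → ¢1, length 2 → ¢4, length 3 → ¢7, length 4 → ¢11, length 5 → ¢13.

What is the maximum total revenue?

13

Consider every possible first cut. R[k] is the best of p[i]+R[k−i] over all sellable i≤k.
R[1] = 1
R[2] = max(1+1, 4+0) = 4
R[3] = max(1+4, 4+1, 7+0) = 7
R[4] = max(1+7, 4+4, 7+1, 11+0) = 11
R[5] = max(1+11, 4+7, 7+4, 11+1, 13+0) = 13
Best is to sell the whole 5-cm piece uncut for ¢13.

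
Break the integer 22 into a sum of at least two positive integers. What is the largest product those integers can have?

Define P[k] = max over 1≤i<k of i · max(k−i, P[k−i]); the inner max lets the remainder stay uncut if that's better.
Small cases: P[2]=1, P[3]=2, P[4]=4, P[5]=6, P[6]=9, P[7]=12, P[8]=18, P[9]=27, P[10]=36, P[11]=54, P[12]=81, P[13]=108, P[14]=162, P[15]=243, P[16]=324, P[17]=486.
P[18] = max(1·486, 2·324, 3·243, …, 16·2, 17·1) = 729
P[19] = max(1·729, 2·486, 3·324, …, 17·2, 18·1) = 972
P[20] = max(1·972, 2·729, 3·486, …, 18·2, 19·1) = 1458
P[21] = max(1·1458, 2·972, 3·729, …, 19·2, 20·1) = 2187
P[22] = max(1·2187, 2·1458, 3·972, …, 20·2, 21·1) = 2916
One optimal split: 3 + 3 + 3 + 3 + 3 + 3 + 2 + 2; product 3·3·3·3·3·3·2·2 = 2916.

2916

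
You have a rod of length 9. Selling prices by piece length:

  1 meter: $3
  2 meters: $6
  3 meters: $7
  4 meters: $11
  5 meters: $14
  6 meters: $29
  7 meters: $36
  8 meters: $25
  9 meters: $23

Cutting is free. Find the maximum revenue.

42

Build best[k] bottom-up: best[k] = max over allowed piece i of (p[i] + best[k−i]).
best[1] = 3
best[2] = 6  (first piece 1, then best[1]=3)
best[3] = 9  (first piece 1, then best[2]=6)
best[4] = 12  (first piece 1, then best[3]=9)
best[5] = 15  (first piece 1, then best[4]=12)
best[6] = 29
best[7] = 36
best[8] = 39  (first piece 1, then best[7]=36)
best[9] = 42  (first piece 1, then best[8]=39)
One optimal cutting: 7 + 1 + 1 → $36 + $3 + $3 = $42.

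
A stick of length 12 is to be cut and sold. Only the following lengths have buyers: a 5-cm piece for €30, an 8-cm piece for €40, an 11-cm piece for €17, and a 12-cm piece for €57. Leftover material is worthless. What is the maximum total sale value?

60

Build r[k] bottom-up: r[k] = max over allowed piece i of (p[i] + r[k−i]).
r[1] = 0
r[2] = 0
r[3] = 0
r[4] = 0
r[5] = 30
r[6] = 30
r[7] = 30
r[8] = 40
r[9] = 40
r[10] = 60  (first piece 5, then r[5]=30)
r[11] = 60
r[12] = 60
One optimal cutting: pieces 5 + 5 with 2 cm of scrap → €60.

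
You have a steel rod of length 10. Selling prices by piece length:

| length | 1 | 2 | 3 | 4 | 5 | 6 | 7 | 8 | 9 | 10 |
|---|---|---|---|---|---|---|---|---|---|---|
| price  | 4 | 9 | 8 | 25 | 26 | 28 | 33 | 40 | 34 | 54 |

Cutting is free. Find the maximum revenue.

59

Consider every possible first cut. best[k] is the best of p[i]+best[k−i] over all sellable i≤k.
best[1] = 4
best[2] = 9
best[3] = 13  (first piece 1, then best[2]=9)
best[4] = 25
best[5] = 29  (first piece 1, then best[4]=25)
best[6] = 34  (first piece 2, then best[4]=25)
best[7] = 38  (first piece 1, then best[6]=34)
best[8] = 50  (first piece 4, then best[4]=25)
best[9] = 54  (first piece 1, then best[8]=50)
best[10] = 59  (first piece 2, then best[8]=50)
One optimal cutting: 4 + 4 + 2 → $25 + $25 + $9 = $59.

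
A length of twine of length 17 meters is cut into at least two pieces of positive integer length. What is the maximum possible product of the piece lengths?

486

Define m[k] = max over 1≤i<k of i · max(k−i, m[k−i]); the inner max lets the remainder stay uncut if that's better.
m[2] = 1·max(1,0) = 1·1 = 1
m[3] = 1·max(2,1) = 1·2 = 2
m[4] = 2·max(2,1) = 2·2 = 4
m[5] = 2·max(3,2) = 2·3 = 6
m[6] = 3·max(3,2) = 3·3 = 9
m[7] = 2·max(5,6) = 2·6 = 12
m[8] = 2·max(6,9) = 2·9 = 18
m[9] = 3·max(6,9) = 3·9 = 27
m[10] = 2·max(8,18) = 2·18 = 36
m[11] = 2·max(9,27) = 2·27 = 54
m[12] = 3·max(9,27) = 3·27 = 81
m[13] = 2·max(11,54) = 2·54 = 108
m[14] = 2·max(12,81) = 2·81 = 162
m[15] = 3·max(12,81) = 3·81 = 243
m[16] = 2·max(14,162) = 2·162 = 324
m[17] = 2·max(15,243) = 2·243 = 486
One optimal split: 3 + 3 + 3 + 3 + 3 + 2; product 3·3·3·3·3·2 = 486.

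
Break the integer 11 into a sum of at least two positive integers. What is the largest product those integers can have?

54

Let g[k] be the best product for length k (with at least one cut). For each first piece i, the rest contributes max(k−i, g[k−i]).
g[2] = 1*max(1,0) = 1*1 = 1
g[3] = 1*max(2,1) = 1*2 = 2
g[4] = 2*max(2,1) = 2*2 = 4
g[5] = 2*max(3,2) = 2*3 = 6
g[6] = 3*max(3,2) = 3*3 = 9
g[7] = 2*max(5,6) = 2*6 = 12
g[8] = 2*max(6,9) = 2*9 = 18
g[9] = 3*max(6,9) = 3*9 = 27
g[10] = 2*max(8,18) = 2*18 = 36
g[11] = 2*max(9,27) = 2*27 = 54
One optimal split: 3 + 3 + 3 + 2; product 3*3*3*2 = 54.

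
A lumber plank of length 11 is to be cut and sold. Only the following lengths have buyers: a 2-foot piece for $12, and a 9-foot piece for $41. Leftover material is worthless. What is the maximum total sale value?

60

Let r[k] be the best obtainable value from length k. For each k, try every first piece i and keep the best of price[i] + r[k−i].
r[1] = 0
r[2] = 12
r[3] = 12
r[4] = 24  (first piece 2, then r[2]=12)
r[5] = 24
r[6] = 36  (first piece 2, then r[4]=24)
r[7] = 36
r[8] = 48  (first piece 2, then r[6]=36)
r[9] = max(12+36, 41+0) = 48
r[10] = max(12+48, 41+0) = 60
r[11] = max(12+48, 41+12) = 60
One optimal cutting: pieces 2 + 2 + 2 + 2 + 2 with 1 foot of scrap → $60.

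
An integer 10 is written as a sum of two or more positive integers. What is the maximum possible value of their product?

Fill f[k] for k=2..10: at each k try every first piece i and multiply by the better of (k−i) uncut or f[k−i].
f[2] = 1*max(1,0) = 1*1 = 1
f[3] = max(1*2, 2*1) = 2
f[4] = max(1*3, 2*2, 3*1) = 4
f[5] = max(1*4, 2*3, 3*2, 4*1) = 6
f[6] = max(1*6, 2*4, 3*3, 4*2, 5*1) = 9
f[7] = max(1*9, 2*6, 3*4, 4*3, 5*2, 6*1) = 12
f[8] = max(1*12, 2*9, 3*6, …, 6*2, 7*1) = 18
f[9] = max(1*18, 2*12, 3*9, …, 7*2, 8*1) = 27
f[10] = max(1*27, 2*18, 3*12, …, 8*2, 9*1) = 36
One optimal split: 3 + 3 + 2 + 2; product 3*3*2*2 = 36.

36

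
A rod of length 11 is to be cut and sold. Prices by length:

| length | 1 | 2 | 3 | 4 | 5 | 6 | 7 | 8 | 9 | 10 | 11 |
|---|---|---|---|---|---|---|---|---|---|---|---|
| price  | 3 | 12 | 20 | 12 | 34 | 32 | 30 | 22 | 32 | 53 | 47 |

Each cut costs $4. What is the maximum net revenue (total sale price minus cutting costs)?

66

Build r[k] bottom-up: r[k] = max over allowed piece i of (p[i] + r[k−i]) − 4 per cut.
r[1] = 3
r[2] = max(3+3-4, 12+0) = 12
r[3] = max(3+12-4, 12+3-4, 20+0) = 20
r[4] = max(3+20-4, 12+12-4, 20+3-4, 12+0) = 20
r[5] = max(3+20-4, 12+20-4, 20+12-4, 12+3-4, 34+0) = 34
r[6] = max(3+34-4, 12+20-4, 20+20-4, 12+12-4, 34+3-4, 32+0) = 36
r[7] = max(3+36-4, 12+34-4, 20+20-4, …, 32+3-4, 30+0) = 42
r[8] = max(3+42-4, 12+36-4, 20+34-4, …, 30+3-4, 22+0) = 50
r[9] = max(3+50-4, 12+42-4, 20+36-4, …, 22+3-4, 32+0) = 52
r[10] = max(3+52-4, 12+50-4, 20+42-4, …, 32+3-4, 53+0) = 64
r[11] = max(3+64-4, 12+52-4, 20+50-4, …, 53+3-4, 47+0) = 66
One optimal plan: pieces 5 + 3 + 3 (2 cuts) → $74 − $8 = $66.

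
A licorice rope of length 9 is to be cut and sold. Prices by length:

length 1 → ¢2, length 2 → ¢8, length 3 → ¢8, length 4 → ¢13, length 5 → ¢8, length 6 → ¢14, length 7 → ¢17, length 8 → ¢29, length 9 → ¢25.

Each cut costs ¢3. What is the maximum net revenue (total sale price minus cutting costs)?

28

Build r[k] bottom-up: r[k] = max over allowed piece i of (p[i] + r[k−i]) − 3 per cut.
r[1] = 2
r[2] = 8
r[3] = 8
r[4] = 13  (first piece 2, then r[2]=8)
r[5] = 13  (first piece 2, then r[3]=8)
r[6] = 18  (first piece 2, then r[4]=13)
r[7] = 18  (first piece 2, then r[5]=13)
r[8] = 29
r[9] = 28  (first piece 1, then r[8]=29)
One optimal plan: pieces 8 + 1 (1 cut) → ¢31 − ¢3 = ¢28.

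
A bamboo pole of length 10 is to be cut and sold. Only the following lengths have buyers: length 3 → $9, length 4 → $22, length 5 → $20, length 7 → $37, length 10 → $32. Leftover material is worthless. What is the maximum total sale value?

46

Let best[k] be the best obtainable value from length k. For each k, try every first piece i and keep the best of price[i] + best[k−i].
best[1] = 0
best[2] = 0
best[3] = 9
best[4] = max(9+0, 22+0) = 22
best[5] = max(9+0, 22+0, 20+0) = 22
best[6] = max(9+9, 22+0, 20+0) = 22
best[7] = max(9+22, 22+9, 20+0, 37+0) = 37
best[8] = max(9+22, 22+22, 20+9, 37+0) = 44
best[9] = max(9+22, 22+22, 20+22, 37+0) = 44
best[10] = max(9+37, 22+22, 20+22, 37+9, 32+0) = 46
One optimal cutting: 7 + 3 → $46.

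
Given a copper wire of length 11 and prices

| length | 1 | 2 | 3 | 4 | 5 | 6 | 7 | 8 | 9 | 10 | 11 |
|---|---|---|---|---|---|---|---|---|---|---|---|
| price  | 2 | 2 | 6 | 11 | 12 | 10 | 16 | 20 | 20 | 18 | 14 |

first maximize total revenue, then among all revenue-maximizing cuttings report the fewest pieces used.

Build r[k] bottom-up: r[k] = max over allowed piece i of (p[i] + r[k−i]).
r[1] = 2
r[2] = 4  (first piece 1, then r[1]=2)
r[3] = 6  (first piece 1, then r[2]=4)
r[4] = 11
r[5] = 13  (first piece 1, then r[4]=11)
r[6] = 15  (first piece 1, then r[5]=13)
r[7] = 17  (first piece 1, then r[6]=15)
r[8] = 22  (first piece 4, then r[4]=11)
r[9] = 24  (first piece 1, then r[8]=22)
r[10] = 26  (first piece 1, then r[9]=24)
r[11] = 28  (first piece 1, then r[10]=26)
Maximum revenue is €28.
Now minimize piece count subject to staying optimal: for each k, pieces[k] = 1 + min over i with p[i]+r[k−i]=r[k] of pieces[k−i].
pieces[8] = 2
pieces[9] = 3
pieces[10] = 4
pieces[11] = 3

3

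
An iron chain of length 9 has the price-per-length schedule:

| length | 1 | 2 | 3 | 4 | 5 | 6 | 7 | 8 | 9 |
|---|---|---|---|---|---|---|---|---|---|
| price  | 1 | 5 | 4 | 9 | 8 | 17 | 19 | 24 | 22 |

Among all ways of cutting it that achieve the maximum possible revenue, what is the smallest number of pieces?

Build r[k] bottom-up: r[k] = max over allowed piece i of (p[i] + r[k−i]).
r[1] = 1
r[2] = 5
r[3] = 6  (first piece 1, then r[2]=5)
r[4] = 10  (first piece 2, then r[2]=5)
r[5] = 11  (first piece 1, then r[4]=10)
r[6] = 17
r[7] = 19
r[8] = 24
r[9] = 25  (first piece 1, then r[8]=24)
Maximum revenue is $25.
Now minimize piece count subject to staying optimal: for each k, pieces[k] = 1 + min over i with p[i]+r[k−i]=r[k] of pieces[k−i].
pieces[6] = 1
pieces[7] = 1
pieces[8] = 1
pieces[9] = 2

2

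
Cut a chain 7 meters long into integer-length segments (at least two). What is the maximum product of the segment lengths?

12

Define m[k] = max over 1≤i<k of i · max(k−i, m[k−i]); the inner max lets the remainder stay uncut if that's better.
m[2] = 1*max(1,0) = 1*1 = 1
m[3] = max(1*2, 2*1) = 2
m[4] = max(1*3, 2*2, 3*1) = 4
m[5] = max(1*4, 2*3, 3*2, 4*1) = 6
m[6] = max(1*6, 2*4, 3*3, 4*2, 5*1) = 9
m[7] = max(1*9, 2*6, 3*4, 4*3, 5*2, 6*1) = 12
One optimal split: 3 + 2 + 2; product 3*2*2 = 12.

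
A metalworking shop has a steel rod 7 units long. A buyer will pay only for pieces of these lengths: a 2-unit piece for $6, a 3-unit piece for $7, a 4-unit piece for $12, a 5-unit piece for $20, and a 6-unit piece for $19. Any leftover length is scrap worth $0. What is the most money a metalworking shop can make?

Build f[k] bottom-up: f[k] = max over allowed piece i of (p[i] + f[k−i]).
f[1] = 0
f[2] = 6
f[3] = max(6+0, 7+0) = 7
f[4] = max(6+6, 7+0, 12+0) = 12
f[5] = max(6+7, 7+6, 12+0, 20+0) = 20
f[6] = max(6+12, 7+7, 12+6, 20+0, 19+0) = 20
f[7] = max(6+20, 7+12, 12+7, 20+6, 19+0) = 26
One optimal cutting: 5 + 2 → $26.

26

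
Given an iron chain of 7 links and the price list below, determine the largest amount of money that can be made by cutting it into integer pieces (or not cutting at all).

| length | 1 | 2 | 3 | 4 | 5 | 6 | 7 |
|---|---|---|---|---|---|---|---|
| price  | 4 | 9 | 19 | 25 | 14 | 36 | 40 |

44

Consider every possible first cut. v[k] is the best of p[i]+v[k−i] over all sellable i≤k.
v[1] = 4
v[2] = 9
v[3] = 19
v[4] = 25
v[5] = 29  (first piece 1, then v[4]=25)
v[6] = 38  (first piece 3, then v[3]=19)
v[7] = 44  (first piece 3, then v[4]=25)
One optimal cutting: 4 + 3 → $25 + $19 = $44.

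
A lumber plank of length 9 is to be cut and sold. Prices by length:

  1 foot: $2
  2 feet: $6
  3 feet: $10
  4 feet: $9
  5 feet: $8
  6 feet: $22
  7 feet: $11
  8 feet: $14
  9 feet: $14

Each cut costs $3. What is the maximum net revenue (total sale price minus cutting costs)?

29

Let r[k] be the best obtainable value from length k. For each k, try every first piece i and keep the best of price[i] + r[k−i] minus the 3 cut fee when i<k.
r[1] = 2
r[2] = max(2+2-3, 6+0) = 6
r[3] = max(2+6-3, 6+2-3, 10+0) = 10
r[4] = max(2+10-3, 6+6-3, 10+2-3, 9+0) = 9
r[5] = max(2+9-3, 6+10-3, 10+6-3, 9+2-3, 8+0) = 13
r[6] = max(2+13-3, 6+9-3, 10+10-3, 9+6-3, 8+2-3, 22+0) = 22
r[7] = max(2+22-3, 6+13-3, 10+9-3, …, 22+2-3, 11+0) = 21
r[8] = max(2+21-3, 6+22-3, 10+13-3, …, 11+2-3, 14+0) = 25
r[9] = max(2+25-3, 6+21-3, 10+22-3, …, 14+2-3, 14+0) = 29
One optimal plan: pieces 6 + 3 (1 cut) → $32 − $3 = $29.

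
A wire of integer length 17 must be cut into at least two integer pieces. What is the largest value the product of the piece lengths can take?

Fill P[k] for k=2..17: at each k try every first piece i and multiply by the better of (k−i) uncut or P[k−i].
Small cases: P[2]=1, P[3]=2, P[4]=4, P[5]=6, P[6]=9, P[7]=12, P[8]=18, P[9]=27, P[10]=36.
P[11] = 2·max(9,27) = 2·27 = 54
P[12] = 3·max(9,27) = 3·27 = 81
P[13] = 2·max(11,54) = 2·54 = 108
P[14] = 2·max(12,81) = 2·81 = 162
P[15] = 3·max(12,81) = 3·81 = 243
P[16] = 2·max(14,162) = 2·162 = 324
P[17] = 2·max(15,243) = 2·243 = 486
One optimal split: 3 + 3 + 3 + 3 + 3 + 2; product 3·3·3·3·3·2 = 486.

486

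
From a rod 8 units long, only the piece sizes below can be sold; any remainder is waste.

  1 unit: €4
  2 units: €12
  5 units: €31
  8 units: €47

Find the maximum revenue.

Let r[k] be the best obtainable value from length k. For each k, try every first piece i and keep the best of price[i] + r[k−i].
r[1] = 4
r[2] = 12
r[3] = 16  (first piece 1, then r[2]=12)
r[4] = 24  (first piece 2, then r[2]=12)
r[5] = 31
r[6] = 36  (first piece 2, then r[4]=24)
r[7] = 43  (first piece 2, then r[5]=31)
r[8] = 48  (first piece 2, then r[6]=36)
One optimal cutting: 2 + 2 + 2 + 2 → €48.

48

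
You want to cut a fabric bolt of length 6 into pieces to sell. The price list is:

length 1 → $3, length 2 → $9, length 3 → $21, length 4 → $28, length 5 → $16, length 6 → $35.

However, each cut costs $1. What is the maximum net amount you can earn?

41

Let r[k] be the best obtainable value from length k. For each k, try every first piece i and keep the best of price[i] + r[k−i] minus the 1 cut fee when i<k.
r[1] = 3
r[2] = max(3+3-1, 9+0) = 9
r[3] = max(3+9-1, 9+3-1, 21+0) = 21
r[4] = max(3+21-1, 9+9-1, 21+3-1, 28+0) = 28
r[5] = max(3+28-1, 9+21-1, 21+9-1, 28+3-1, 16+0) = 30
r[6] = max(3+30-1, 9+28-1, 21+21-1, 28+9-1, 16+3-1, 35+0) = 41
One optimal plan: pieces 3 + 3 (1 cut) → $42 − $1 = $41.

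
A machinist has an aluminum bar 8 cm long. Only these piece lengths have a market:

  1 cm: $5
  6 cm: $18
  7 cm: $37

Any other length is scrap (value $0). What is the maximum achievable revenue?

Build best[k] bottom-up: best[k] = max over allowed piece i of (p[i] + best[k−i]).
best[1] = 5
best[2] = 10  (first piece 1, then best[1]=5)
best[3] = 15  (first piece 1, then best[2]=10)
best[4] = 20  (first piece 1, then best[3]=15)
best[5] = 25  (first piece 1, then best[4]=20)
best[6] = 30  (first piece 1, then best[5]=25)
best[7] = 37
best[8] = 42  (first piece 1, then best[7]=37)
One optimal cutting: 7 + 1 → $42.

42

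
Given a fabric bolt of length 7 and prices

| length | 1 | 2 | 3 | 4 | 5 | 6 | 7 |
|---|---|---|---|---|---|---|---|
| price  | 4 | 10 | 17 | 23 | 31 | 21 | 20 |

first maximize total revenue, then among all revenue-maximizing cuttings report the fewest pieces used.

Build r[k] bottom-up: r[k] = max over allowed piece i of (p[i] + r[k−i]).
r[1] = 4
r[2] = max(4+4, 10+0) = 10
r[3] = max(4+10, 10+4, 17+0) = 17
r[4] = max(4+17, 10+10, 17+4, 23+0) = 23
r[5] = max(4+23, 10+17, 17+10, 23+4, 31+0) = 31
r[6] = max(4+31, 10+23, 17+17, 23+10, 31+4, 21+0) = 35
r[7] = max(4+35, 10+31, 17+23, …, 21+4, 20+0) = 41
Maximum revenue is $41.
Now minimize piece count subject to staying optimal: for each k, pieces[k] = 1 + min over i with p[i]+r[k−i]=r[k] of pieces[k−i].
pieces[4] = 1
pieces[5] = 1
pieces[6] = 2
pieces[7] = 2

2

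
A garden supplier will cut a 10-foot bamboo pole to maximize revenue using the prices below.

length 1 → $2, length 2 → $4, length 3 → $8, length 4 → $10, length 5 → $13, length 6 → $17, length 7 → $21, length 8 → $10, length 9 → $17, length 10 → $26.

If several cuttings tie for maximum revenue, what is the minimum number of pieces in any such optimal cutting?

2

Build r[k] bottom-up: r[k] = max over allowed piece i of (p[i] + r[k−i]).
r[1] = 2
r[2] = 4  (first piece 1, then r[1]=2)
r[3] = 8
r[4] = 10  (first piece 1, then r[3]=8)
r[5] = 13
r[6] = 17
r[7] = 21
r[8] = 23  (first piece 1, then r[7]=21)
r[9] = 25  (first piece 1, then r[8]=23)
r[10] = 29  (first piece 3, then r[7]=21)
Maximum revenue is $29.
Now minimize piece count subject to staying optimal: for each k, pieces[k] = 1 + min over i with p[i]+r[k−i]=r[k] of pieces[k−i].
pieces[7] = 1
pieces[8] = 2
pieces[9] = 2
pieces[10] = 2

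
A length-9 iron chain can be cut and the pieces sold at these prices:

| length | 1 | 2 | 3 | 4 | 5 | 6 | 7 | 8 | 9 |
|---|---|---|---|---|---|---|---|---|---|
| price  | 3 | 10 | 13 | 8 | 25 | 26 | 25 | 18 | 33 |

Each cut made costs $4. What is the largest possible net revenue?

37

Consider every possible first cut. r[k] is the best of p[i]+r[k−i] over all sellable i≤k, charging 4 whenever i<k.
r[1] = 3
r[2] = 10
r[3] = 13
r[4] = 16  (first piece 2, then r[2]=10)
r[5] = 25
r[6] = 26
r[7] = 31  (first piece 2, then r[5]=25)
r[8] = 34  (first piece 3, then r[5]=25)
r[9] = 37  (first piece 2, then r[7]=31)
One optimal plan: pieces 5 + 2 + 2 (2 cuts) → $45 − $8 = $37.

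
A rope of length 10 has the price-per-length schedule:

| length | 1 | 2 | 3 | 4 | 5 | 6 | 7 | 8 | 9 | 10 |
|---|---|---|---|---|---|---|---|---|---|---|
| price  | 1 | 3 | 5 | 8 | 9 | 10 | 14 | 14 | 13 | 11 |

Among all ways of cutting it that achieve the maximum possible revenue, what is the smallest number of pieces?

2

Let r[k] be the best obtainable value from length k. For each k, try every first piece i and keep the best of price[i] + r[k−i].
r[1] = 1
r[2] = max(1+1, 3+0) = 3
r[3] = max(1+3, 3+1, 5+0) = 5
r[4] = max(1+5, 3+3, 5+1, 8+0) = 8
r[5] = max(1+8, 3+5, 5+3, 8+1, 9+0) = 9
r[6] = max(1+9, 3+8, 5+5, 8+3, 9+1, 10+0) = 11
r[7] = max(1+11, 3+9, 5+8, …, 10+1, 14+0) = 14
r[8] = max(1+14, 3+11, 5+9, …, 14+1, 14+0) = 16
r[9] = max(1+16, 3+14, 5+11, …, 14+1, 13+0) = 17
r[10] = max(1+17, 3+16, 5+14, …, 13+1, 11+0) = 19
Maximum revenue is $19.
Now minimize piece count subject to staying optimal: for each k, pieces[k] = 1 + min over i with p[i]+r[k−i]=r[k] of pieces[k−i].
pieces[7] = 1
pieces[8] = 2
pieces[9] = 2
pieces[10] = 2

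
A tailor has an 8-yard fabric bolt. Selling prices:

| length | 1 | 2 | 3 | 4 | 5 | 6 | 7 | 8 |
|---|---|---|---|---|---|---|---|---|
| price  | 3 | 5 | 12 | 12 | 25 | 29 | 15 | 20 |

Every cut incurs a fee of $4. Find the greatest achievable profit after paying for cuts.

33

Let r[k] be the best obtainable value from length k. For each k, try every first piece i and keep the best of price[i] + r[k−i] minus the 4 cut fee when i<k.
r[1] = 3
r[2] = max(3+3-4, 5+0) = 5
r[3] = max(3+5-4, 5+3-4, 12+0) = 12
r[4] = max(3+12-4, 5+5-4, 12+3-4, 12+0) = 12
r[5] = max(3+12-4, 5+12-4, 12+5-4, 12+3-4, 25+0) = 25
r[6] = max(3+25-4, 5+12-4, 12+12-4, 12+5-4, 25+3-4, 29+0) = 29
r[7] = max(3+29-4, 5+25-4, 12+12-4, …, 29+3-4, 15+0) = 28
r[8] = max(3+28-4, 5+29-4, 12+25-4, …, 15+3-4, 20+0) = 33
One optimal plan: pieces 5 + 3 (1 cut) → $37 − $4 = $33.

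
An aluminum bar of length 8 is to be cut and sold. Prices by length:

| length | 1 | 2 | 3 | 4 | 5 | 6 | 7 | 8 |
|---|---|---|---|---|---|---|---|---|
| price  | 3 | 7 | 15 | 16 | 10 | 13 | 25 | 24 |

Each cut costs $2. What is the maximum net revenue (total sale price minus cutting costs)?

Consider every possible first cut. r[k] is the best of p[i]+r[k−i] over all sellable i≤k, charging 2 whenever i<k.
r[1] = 3
r[2] = max(3+3-2, 7+0) = 7
r[3] = max(3+7-2, 7+3-2, 15+0) = 15
r[4] = max(3+15-2, 7+7-2, 15+3-2, 16+0) = 16
r[5] = max(3+16-2, 7+15-2, 15+7-2, 16+3-2, 10+0) = 20
r[6] = max(3+20-2, 7+16-2, 15+15-2, 16+7-2, 10+3-2, 13+0) = 28
r[7] = max(3+28-2, 7+20-2, 15+16-2, …, 13+3-2, 25+0) = 29
r[8] = max(3+29-2, 7+28-2, 15+20-2, …, 25+3-2, 24+0) = 33
One optimal plan: pieces 3 + 3 + 2 (2 cuts) → $37 − $4 = $33.

33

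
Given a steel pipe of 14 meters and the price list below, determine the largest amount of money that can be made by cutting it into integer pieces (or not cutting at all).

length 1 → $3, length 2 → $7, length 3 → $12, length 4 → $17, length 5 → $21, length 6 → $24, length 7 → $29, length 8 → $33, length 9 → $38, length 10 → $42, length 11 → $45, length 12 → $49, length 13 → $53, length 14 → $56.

Build r[k] bottom-up: r[k] = max over allowed piece i of (p[i] + r[k−i]).
r[1] = 3
r[2] = max(3+3, 7+0) = 7
r[3] = max(3+7, 7+3, 12+0) = 12
r[4] = max(3+12, 7+7, 12+3, 17+0) = 17
r[5] = max(3+17, 7+12, 12+7, 17+3, 21+0) = 21
r[6] = max(3+21, 7+17, 12+12, 17+7, 21+3, 24+0) = 24
r[7] = max(3+24, 7+21, 12+17, …, 24+3, 29+0) = 29
r[8] = max(3+29, 7+24, 12+21, …, 29+3, 33+0) = 34
r[9] = max(3+34, 7+29, 12+24, …, 33+3, 38+0) = 38
r[10] = max(3+38, 7+34, 12+29, …, 38+3, 42+0) = 42
r[11] = max(3+42, 7+38, 12+34, …, 42+3, 45+0) = 46
r[12] = max(3+46, 7+42, 12+38, …, 45+3, 49+0) = 51
r[13] = max(3+51, 7+46, 12+42, …, 49+3, 53+0) = 55
r[14] = max(3+55, 7+51, 12+46, …, 53+3, 56+0) = 59
One optimal cutting: 5 + 5 + 4 → $21 + $21 + $17 = $59.

59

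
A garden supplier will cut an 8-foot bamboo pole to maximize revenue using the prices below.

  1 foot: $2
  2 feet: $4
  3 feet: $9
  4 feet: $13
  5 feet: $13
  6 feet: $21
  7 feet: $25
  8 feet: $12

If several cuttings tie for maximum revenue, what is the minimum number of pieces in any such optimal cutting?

Let r[k] be the best obtainable value from length k. For each k, try every first piece i and keep the best of price[i] + r[k−i].
r[1] = 2
r[2] = 4  (first piece 1, then r[1]=2)
r[3] = 9
r[4] = 13
r[5] = 15  (first piece 1, then r[4]=13)
r[6] = 21
r[7] = 25
r[8] = 27  (first piece 1, then r[7]=25)
Maximum revenue is $27.
Now minimize piece count subject to staying optimal: for each k, pieces[k] = 1 + min over i with p[i]+r[k−i]=r[k] of pieces[k−i].
pieces[5] = 2
pieces[6] = 1
pieces[7] = 1
pieces[8] = 2

2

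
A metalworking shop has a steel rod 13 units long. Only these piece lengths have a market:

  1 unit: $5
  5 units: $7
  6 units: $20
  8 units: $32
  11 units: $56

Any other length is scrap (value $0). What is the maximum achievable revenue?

Consider every possible first cut. r[k] is the best of p[i]+r[k−i] over all sellable i≤k.
r[1] = 5
r[2] = 10  (first piece 1, then r[1]=5)
r[3] = 15  (first piece 1, then r[2]=10)
r[4] = 20  (first piece 1, then r[3]=15)
r[5] = 25  (first piece 1, then r[4]=20)
r[6] = 30  (first piece 1, then r[5]=25)
r[7] = 35  (first piece 1, then r[6]=30)
r[8] = 40  (first piece 1, then r[7]=35)
r[9] = 45  (first piece 1, then r[8]=40)
r[10] = 50  (first piece 1, then r[9]=45)
r[11] = 56
r[12] = 61  (first piece 1, then r[11]=56)
r[13] = 66  (first piece 1, then r[12]=61)
One optimal cutting: 11 + 1 + 1 → $66.

66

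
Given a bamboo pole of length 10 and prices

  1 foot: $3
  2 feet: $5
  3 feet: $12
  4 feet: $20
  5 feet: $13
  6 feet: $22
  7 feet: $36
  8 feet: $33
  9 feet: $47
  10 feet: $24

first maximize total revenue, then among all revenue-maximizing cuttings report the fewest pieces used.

Build r[k] bottom-up: r[k] = max over allowed piece i of (p[i] + r[k−i]).
r[1] = 3
r[2] = 6  (first piece 1, then r[1]=3)
r[3] = 12
r[4] = 20
r[5] = 23  (first piece 1, then r[4]=20)
r[6] = 26  (first piece 1, then r[5]=23)
r[7] = 36
r[8] = 40  (first piece 4, then r[4]=20)
r[9] = 47
r[10] = 50  (first piece 1, then r[9]=47)
Maximum revenue is $50.
Now minimize piece count subject to staying optimal: for each k, pieces[k] = 1 + min over i with p[i]+r[k−i]=r[k] of pieces[k−i].
pieces[7] = 1
pieces[8] = 2
pieces[9] = 1
pieces[10] = 2

2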